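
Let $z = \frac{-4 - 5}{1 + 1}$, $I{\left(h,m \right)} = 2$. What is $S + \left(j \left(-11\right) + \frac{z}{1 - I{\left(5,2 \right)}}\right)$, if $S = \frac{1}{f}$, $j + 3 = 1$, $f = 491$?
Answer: $\frac{26025}{982} \approx 26.502$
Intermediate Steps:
$z = - \frac{9}{2} \approx -4.5$
$j = -2$ ($j = -3 + 1 = -2$)
$S = \frac{1}{491} \approx 0.0020367$
$S + \left(j \left(-11\right) + \frac{z}{1 - I{\left(5,2 \right)}}\right) = \frac{1}{491} - \left(-22 + \frac{9}{2 \left(1 - 2\right)}\right) = \frac{1}{491} + \left(22 - \frac{9}{2 \left(1 - 2\right)}\right) = \frac{1}{491} + \left(22 - \frac{9}{2 \left(-1\right)}\right) = \frac{1}{491} + \left(22 - - \frac{9}{2}\right) = \frac{1}{491} + \left(22 + \frac{9}{2}\right) = \frac{1}{491} + \frac{53}{2} = \frac{26025}{982}$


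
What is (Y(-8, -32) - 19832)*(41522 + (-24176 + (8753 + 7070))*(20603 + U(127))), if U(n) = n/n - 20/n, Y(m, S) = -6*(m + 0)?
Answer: 432318416340880/127 ≈ 3.4041e+12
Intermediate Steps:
Y(m, S) = -6*m
U(n) = 1 - 20/n
(Y(-8, -32) - 19832)*(41522 + (-24176 + (8753 + 7070))*(20603 + U(127))) = (-6*(-8) - 19832)*(41522 + (-24176 + (8753 + 7070))*(20603 + (-20 + 127)/127)) = (48 - 19832)*(41522 + (-24176 + 15823)*(20603 + (1/127)*107)) = -19784*(41522 - 8353*(20603 + 107/127)) = -19784*(41522 - 8353*2616688/127) = -19784*(41522 - 21857194864/127) = -19784*(-21851921570/127) = 432318416340880/127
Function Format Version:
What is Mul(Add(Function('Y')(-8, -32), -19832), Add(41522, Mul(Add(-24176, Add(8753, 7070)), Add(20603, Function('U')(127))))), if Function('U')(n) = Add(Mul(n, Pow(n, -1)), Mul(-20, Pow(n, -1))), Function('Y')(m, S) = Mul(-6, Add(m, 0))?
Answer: Rational(432318416340880, 127) ≈ 3.4041e+12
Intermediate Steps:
Function('Y')(m, S) = Mul(-6, m)
Function('U')(n) = Add(1, Mul(-20, Pow(n, -1)))
Mul(Add(Function('Y')(-8, -32), -19832), Add(41522, Mul(Add(-24176, Add(8753, 7070)), Add(20603, Function('U')(127))))) = Mul(Add(Mul(-6, -8), -19832), Add(41522, Mul(Add(-24176, Add(8753, 7070)), Add(20603, Mul(Pow(127, -1), Add(-20, 127)))))) = Mul(Add(48, -19832), Add(41522, Mul(Add(-24176, 15823), Add(20603, Mul(Rational(1, 127), 107))))) = Mul(-19784, Add(41522, Mul(-8353, Add(20603, Rational(107, 127))))) = Mul(-19784, Add(41522, Mul(-8353, Rational(2616688, 127)))) = Mul(-19784, Add(41522, Rational(-21857194864, 127))) = Mul(-19784, Rational(-21851921570, 127)) = Rational(432318416340880, 127)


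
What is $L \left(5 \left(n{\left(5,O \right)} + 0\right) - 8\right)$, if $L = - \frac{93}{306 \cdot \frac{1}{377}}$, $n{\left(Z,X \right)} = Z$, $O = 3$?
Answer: $- \frac{11687}{6} \approx -1947.8$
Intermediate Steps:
$L = - \frac{11687}{102}$ ($L = - \frac{93}{306 \cdot \frac{1}{377}} = - \frac{93}{\frac{306}{377}} = \left(-93\right) \frac{377}{306} = - \frac{11687}{102} \approx -114.58$)
$L \left(5 \left(n{\left(5,O \right)} + 0\right) - 8\right) = - \frac{11687 \left(5 \left(5 + 0\right) - 8\right)}{102} = - \frac{11687 \left(5 \cdot 5 - 8\right)}{102} = - \frac{11687 \left(25 - 8\right)}{102} = \left(- \frac{11687}{102}\right) 17 = - \frac{11687}{6}$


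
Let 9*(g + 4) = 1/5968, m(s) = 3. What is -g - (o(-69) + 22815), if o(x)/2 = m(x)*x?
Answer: -1202987665/53712 ≈ -22397.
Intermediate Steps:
o(x) = 6*x (o(x) = 2*(3*x) = 6*x)
g = -214847/53712 (g = -4 + (1/9)/5968 = -4 + (1/9)*(1/5968) = -4 + 1/53712 = -214847/53712 ≈ -4.0000)
-g - (o(-69) + 22815) = -1*(-214847/53712) - (6*(-69) + 22815) = 214847/53712 - (-414 + 22815) = 214847/53712 - 1*22401 = 214847/53712 - 22401 = -1202987665/53712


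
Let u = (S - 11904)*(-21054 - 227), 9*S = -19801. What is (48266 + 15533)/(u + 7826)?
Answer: 574191/2701416731 ≈ 0.00021255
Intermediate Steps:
S = -19801/9 (S = (⅑)*(-19801) = -19801/9 ≈ -2200.1)
u = 2701346297/9 (u = (-19801/9 - 11904)*(-21054 - 227) = -126937/9*(-21281) = 2701346297/9 ≈ 3.0015e+8)
(48266 + 15533)/(u + 7826) = (48266 + 15533)/(2701346297/9 + 7826) = 63799/(2701416731/9) = 63799*(9/2701416731) = 574191/2701416731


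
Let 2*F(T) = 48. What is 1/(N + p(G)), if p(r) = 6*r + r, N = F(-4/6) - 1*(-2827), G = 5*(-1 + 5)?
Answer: 1/2991 ≈ 0.00033434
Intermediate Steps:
F(T) = 24 (F(T) = (1/2)*48 = 24)
G = 20 (G = 5*4 = 20)
N = 2851 (N = 24 - 1*(-2827) = 24 + 2827 = 2851)
p(r) = 7*r
1/(N + p(G)) = 1/(2851 + 7*20) = 1/(2851 + 140) = 1/2991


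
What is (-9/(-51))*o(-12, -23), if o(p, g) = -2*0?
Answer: 0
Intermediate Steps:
o(p, g) = 0
(-9/(-51))*o(-12, -23) = -9/(-51)*0 = -9*(-1/51)*0 = (3/17)*0 = 0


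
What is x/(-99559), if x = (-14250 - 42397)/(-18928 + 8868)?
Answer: -56647/1001563540 ≈ -5.6559e-5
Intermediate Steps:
x = 56647/10060 (x = -56647/(-10060) = -56647*(-1/10060) = 56647/10060 ≈ 5.6309)
x/(-99559) = (56647/10060)/(-99559) = (56647/10060)*(-1/99559) = -56647/1001563540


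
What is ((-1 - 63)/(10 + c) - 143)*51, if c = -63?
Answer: -383265/53 ≈ -7231.4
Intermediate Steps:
((-1 - 63)/(10 + c) - 143)*51 = ((-1 - 63)/(10 - 63) - 143)*51 = (-64/(-53) - 143)*51 = (-64*(-1/53) - 143)*51 = (64/53 - 143)*51 = -7515/53*51 = -383265/53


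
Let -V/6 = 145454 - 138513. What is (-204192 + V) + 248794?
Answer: 2956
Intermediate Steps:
V = -41646 (V = -6*(145454 - 138513) = -6*6941 = -41646)
(-204192 + V) + 248794 = (-204192 - 41646) + 248794 = -245838 + 248794 = 2956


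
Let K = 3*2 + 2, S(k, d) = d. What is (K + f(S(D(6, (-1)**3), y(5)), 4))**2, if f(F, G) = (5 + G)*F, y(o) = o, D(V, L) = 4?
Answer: 2809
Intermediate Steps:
f(F, G) = F*(5 + G)
K = 8 (K = 6 + 2 = 8)
(K + f(S(D(6, (-1)**3), y(5)), 4))**2 = (8 + 5*(5 + 4))**2 = (8 + 5*9)**2 = (8 + 45)**2 = 53**2 = 2809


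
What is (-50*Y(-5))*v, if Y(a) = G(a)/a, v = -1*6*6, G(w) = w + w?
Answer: 3600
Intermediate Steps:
G(w) = 2*w
v = -36 (v = -6*6 = -36)
Y(a) = 2 (Y(a) = (2*a)/a = 2)
(-50*Y(-5))*v = -50*2*(-36) = -100*(-36) = 3600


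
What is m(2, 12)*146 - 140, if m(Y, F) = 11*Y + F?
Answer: 4824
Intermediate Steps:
m(Y, F) = F + 11*Y
m(2, 12)*146 - 140 = (12 + 11*2)*146 - 140 = (12 + 22)*146 - 140 = 34*146 - 140 = 4964 - 140 = 4824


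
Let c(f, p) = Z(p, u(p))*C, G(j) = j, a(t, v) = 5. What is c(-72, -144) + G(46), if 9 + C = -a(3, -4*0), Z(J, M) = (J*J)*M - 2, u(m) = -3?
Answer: 870986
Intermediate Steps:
Z(J, M) = -2 + M*J**2 (Z(J, M) = J**2*M - 2 = M*J**2 - 2 = -2 + M*J**2)
C = -14 (C = -9 - 1*5 = -9 - 5 = -14)
c(f, p) = 28 + 42*p**2 (c(f, p) = (-2 - 3*p**2)*(-14) = 28 + 42*p**2)
c(-72, -144) + G(46) = (28 + 42*(-144)**2) + 46 = (28 + 42*20736) + 46 = (28 + 870912) + 46 = 870940 + 46 = 870986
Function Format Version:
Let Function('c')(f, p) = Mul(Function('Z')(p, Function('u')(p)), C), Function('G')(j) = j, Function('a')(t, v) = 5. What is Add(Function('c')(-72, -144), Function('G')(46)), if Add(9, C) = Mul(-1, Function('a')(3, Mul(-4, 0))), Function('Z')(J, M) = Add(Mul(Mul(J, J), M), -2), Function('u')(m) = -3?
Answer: 870986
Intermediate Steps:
Function('Z')(J, M) = Add(-2, Mul(M, Pow(J, 2))) (Function('Z')(J, M) = Add(Mul(Pow(J, 2), M), -2) = Add(Mul(M, Pow(J, 2)), -2) = Add(-2, Mul(M, Pow(J, 2))))
C = -14 (C = Add(-9, Mul(-1, 5)) = Add(-9, -5) = -14)
Function('c')(f, p) = Add(28, Mul(42, Pow(p, 2))) (Function('c')(f, p) = Mul(Add(-2, Mul(-3, Pow(p, 2))), -14) = Add(28, Mul(42, Pow(p, 2))))
Add(Function('c')(-72, -144), Function('G')(46)) = Add(Add(28, Mul(42, Pow(-144, 2))), 46) = Add(Add(28, Mul(42, 20736)), 46) = Add(Add(28, 870912), 46) = Add(870940, 46) = 870986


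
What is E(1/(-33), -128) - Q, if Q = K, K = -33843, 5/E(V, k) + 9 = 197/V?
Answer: 44063585/1302 ≈ 33843.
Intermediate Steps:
E(V, k) = 5/(-9 + 197/V)
Q = -33843
E(1/(-33), -128) - Q = -5*1/(-33)/(-197 + 9*(1/(-33))) - 1*(-33843) = -5*1*(-1/33)/(-197 + 9*(1*(-1/33))) + 33843 = -5*(-1/33)/(-197 + 9*(-1/33)) + 33843 = -5*(-1/33)/(-197 - 3/11) + 33843 = -5*(-1/33)/(-2170/11) + 33843 = -5*(-1/33)*(-11/2170) + 33843 = -1/1302 + 33843 = 44063585/1302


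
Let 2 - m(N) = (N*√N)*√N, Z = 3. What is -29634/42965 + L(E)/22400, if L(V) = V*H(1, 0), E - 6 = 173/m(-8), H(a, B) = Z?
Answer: -8226009819/11933958400 ≈ -0.68929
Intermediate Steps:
H(a, B) = 3
m(N) = 2 - N² (m(N) = 2 - N*√N*√N = 2 - N^(3/2)*√N = 2 - N²)
E = 199/62 (E = 6 + 173/(2 - 1*(-8)²) = 6 + 173/(2 - 1*64) = 6 + 173/(2 - 64) = 6 + 173/(-62) = 6 + 173*(-1/62) = 6 - 173/62 = 199/62 ≈ 3.2097)
L(V) = 3*V (L(V) = V*3 = 3*V)
-29634/42965 + L(E)/22400 = -29634/42965 + (3*(199/62))/22400 = -29634*1/42965 + (597/62)*(1/22400) = -29634/42965 + 597/1388800 = -8226009819/11933958400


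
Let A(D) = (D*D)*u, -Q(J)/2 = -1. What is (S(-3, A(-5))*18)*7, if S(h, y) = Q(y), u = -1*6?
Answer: 252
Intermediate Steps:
u = -6
Q(J) = 2 (Q(J) = -2*(-1) = 2)
A(D) = -6*D² (A(D) = (D*D)*(-6) = D²*(-6) = -6*D²)
S(h, y) = 2
(S(-3, A(-5))*18)*7 = (2*18)*7 = 36*7 = 252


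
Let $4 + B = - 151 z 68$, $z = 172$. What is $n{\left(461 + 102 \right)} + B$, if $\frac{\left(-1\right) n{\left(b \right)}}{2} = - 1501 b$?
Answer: $-75974$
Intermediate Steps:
$n{\left(b \right)} = 3002 b$ ($n{\left(b \right)} = - 2 \left(- 1501 b\right) = 3002 b$)
$B = -1766100$ ($B = -4 + \left(-151\right) 172 \cdot 68 = -4 - 1766096 = -1766100$)
$n{\left(461 + 102 \right)} + B = 3002 \left(461 + 102\right) - 1766100 = 3002 \cdot 563 - 1766100 = 1690126 - 1766100 = -75974$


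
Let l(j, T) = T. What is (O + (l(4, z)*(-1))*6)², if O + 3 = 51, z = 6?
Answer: 144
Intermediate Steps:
O = 48 (O = -3 + 51 = 48)
(O + (l(4, z)*(-1))*6)² = (48 + (6*(-1))*6)² = (48 - 6*6)² = (48 - 36)² = 12² = 144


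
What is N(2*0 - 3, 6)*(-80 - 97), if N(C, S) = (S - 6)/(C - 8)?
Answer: 0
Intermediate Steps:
N(C, S) = (-6 + S)/(-8 + C)
N(2*0 - 3, 6)*(-80 - 97) = ((-6 + 6)/(-8 + (2*0 - 3)))*(-80 - 97) = (0/(-8 + (0 - 3)))*(-177) = (0/(-8 - 3))*(-177) = (0/(-11))*(-177) = -1/11*0*(-177) = 0*(-177) = 0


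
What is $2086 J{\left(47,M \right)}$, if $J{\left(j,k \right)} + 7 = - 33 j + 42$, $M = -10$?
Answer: $-3162376$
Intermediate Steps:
$J{\left(j,k \right)} = 35 - 33 j$ ($J{\left(j,k \right)} = -7 - \left(-42 + 33 j\right) = 35 - 33 j$)
$2086 J{\left(47,M \right)} = 2086 \left(35 - 1551\right) = 2086 \left(-1516\right) = -3162376$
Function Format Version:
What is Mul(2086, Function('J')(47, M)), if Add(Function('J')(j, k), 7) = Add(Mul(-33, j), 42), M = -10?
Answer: -3162376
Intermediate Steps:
Function('J')(j, k) = Add(35, Mul(-33, j)) (Function('J')(j, k) = Add(-7, Add(Mul(-33, j), 42)) = Add(-7, Add(42, Mul(-33, j))) = Add(35, Mul(-33, j)))
Mul(2086, Function('J')(47, M)) = Mul(2086, Add(35, Mul(-33, 47))) = Mul(2086, Add(35, -1551)) = Mul(2086, -1516) = -3162376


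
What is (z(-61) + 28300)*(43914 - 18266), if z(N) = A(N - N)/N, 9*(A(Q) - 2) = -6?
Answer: 132828324608/183 ≈ 7.2584e+8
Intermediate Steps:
A(Q) = 4/3 (A(Q) = 2 + (⅑)*(-6) = 2 - ⅔ = 4/3)
z(N) = 4/(3*N)
(z(-61) + 28300)*(43914 - 18266) = ((4/3)/(-61) + 28300)*(43914 - 18266) = ((4/3)*(-1/61) + 28300)*25648 = (-4/183 + 28300)*25648 = (5178896/183)*25648 = 132828324608/183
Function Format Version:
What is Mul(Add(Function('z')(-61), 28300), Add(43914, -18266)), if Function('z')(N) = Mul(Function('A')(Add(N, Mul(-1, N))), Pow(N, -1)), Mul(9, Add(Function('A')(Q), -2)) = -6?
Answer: Rational(132828324608, 183) ≈ 7.2584e+8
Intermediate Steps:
Function('A')(Q) = Rational(4, 3) (Function('A')(Q) = Add(2, Mul(Rational(1, 9), -6)) = Add(2, Rational(-2, 3)) = Rational(4, 3))
Function('z')(N) = Mul(Rational(4, 3), Pow(N, -1))
Mul(Add(Function('z')(-61), 28300), Add(43914, -18266)) = Mul(Add(Mul(Rational(4, 3), Pow(-61, -1)), 28300), Add(43914, -18266)) = Mul(Add(Mul(Rational(4, 3), Rational(-1, 61)), 28300), 25648) = Mul(Add(Rational(-4, 183), 28300), 25648) = Mul(Rational(5178896, 183), 25648) = Rational(132828324608, 183)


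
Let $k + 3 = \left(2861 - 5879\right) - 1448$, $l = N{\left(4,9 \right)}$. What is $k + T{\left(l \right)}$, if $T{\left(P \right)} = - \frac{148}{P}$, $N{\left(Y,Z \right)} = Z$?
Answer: $- \frac{40369}{9} \approx -4485.4$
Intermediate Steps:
$l = 9$
$k = -4469$ ($k = -3 + \left(\left(2861 - 5879\right) - 1448\right) = -3 - 4466 = -4469$)
$k + T{\left(l \right)} = -4469 - \frac{148}{9} = - \frac{40369}{9}$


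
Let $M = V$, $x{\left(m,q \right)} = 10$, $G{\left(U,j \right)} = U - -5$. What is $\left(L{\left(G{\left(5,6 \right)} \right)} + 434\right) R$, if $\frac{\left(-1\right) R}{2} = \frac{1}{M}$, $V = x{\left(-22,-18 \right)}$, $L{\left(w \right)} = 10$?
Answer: $- \frac{444}{5} \approx -88.8$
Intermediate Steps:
$G{\left(U,j \right)} = 5 + U$ ($G{\left(U,j \right)} = U + 5 = 5 + U$)
$V = 10$
$M = 10$
$R = - \frac{1}{5}$ ($R = - \frac{2}{10} = \left(-2\right) \frac{1}{10} = - \frac{1}{5} \approx -0.2$)
$\left(L{\left(G{\left(5,6 \right)} \right)} + 434\right) R = \left(10 + 434\right) \left(- \frac{1}{5}\right) = 444 \left(- \frac{1}{5}\right) = - \frac{444}{5}$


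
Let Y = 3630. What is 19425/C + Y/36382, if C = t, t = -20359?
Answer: -316408590/370350569 ≈ -0.85435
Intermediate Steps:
C = -20359
19425/C + Y/36382 = 19425/(-20359) + 3630/36382 = 19425*(-1/20359) + 3630*(1/36382) = -19425/20359 + 1815/18191 = -316408590/370350569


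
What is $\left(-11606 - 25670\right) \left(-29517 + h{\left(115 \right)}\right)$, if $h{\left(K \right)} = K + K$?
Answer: $1091702212$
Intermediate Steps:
$h{\left(K \right)} = 2 K$
$\left(-11606 - 25670\right) \left(-29517 + h{\left(115 \right)}\right) = \left(-11606 - 25670\right) \left(-29517 + 2 \cdot 115\right) = - 37276 \left(-29517 + 230\right) = \left(-37276\right) \left(-29287\right) = 1091702212$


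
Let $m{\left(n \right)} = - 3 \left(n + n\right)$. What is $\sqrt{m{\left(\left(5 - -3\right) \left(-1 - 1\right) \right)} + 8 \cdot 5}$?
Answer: $2 \sqrt{34} \approx 11.662$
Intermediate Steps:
$m{\left(n \right)} = - 6 n$ ($m{\left(n \right)} = - 3 \cdot 2 n = - 6 n$)
$\sqrt{m{\left(\left(5 - -3\right) \left(-1 - 1\right) \right)} + 8 \cdot 5} = \sqrt{- 6 \left(5 - -3\right) \left(-1 - 1\right) + 8 \cdot 5} = \sqrt{- 6 \left(5 + 3\right) \left(-2\right) + 40} = \sqrt{- 6 \cdot 8 \left(-2\right) + 40} = \sqrt{\left(-6\right) \left(-16\right) + 40} = \sqrt{96 + 40} = \sqrt{136} = 2 \sqrt{34}$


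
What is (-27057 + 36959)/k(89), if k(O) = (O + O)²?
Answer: 4951/15842 ≈ 0.31252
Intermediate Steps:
k(O) = 4*O² (k(O) = (2*O)² = 4*O²)
(-27057 + 36959)/k(89) = (-27057 + 36959)/((4*89²)) = 9902/((4*7921)) = 9902/31684 = 9902*(1/31684) = 4951/15842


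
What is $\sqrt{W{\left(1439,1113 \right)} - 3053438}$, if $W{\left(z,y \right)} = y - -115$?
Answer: $7 i \sqrt{62290} \approx 1747.1 i$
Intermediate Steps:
$W{\left(z,y \right)} = 115 + y$ ($W{\left(z,y \right)} = y + 115 = 115 + y$)
$\sqrt{W{\left(1439,1113 \right)} - 3053438} = \sqrt{\left(115 + 1113\right) - 3053438} = \sqrt{1228 - 3053438} = \sqrt{-3052210} = 7 i \sqrt{62290}$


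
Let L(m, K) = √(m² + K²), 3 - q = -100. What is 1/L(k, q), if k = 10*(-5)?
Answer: √13109/13109 ≈ 0.0087340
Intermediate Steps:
q = 103 (q = 3 - 1*(-100) = 3 + 100 = 103)
k = -50
L(m, K) = √(K² + m²)
1/L(k, q) = 1/(√(103² + (-50)²)) = 1/(√(10609 + 2500)) = 1/(√13109) = √13109/13109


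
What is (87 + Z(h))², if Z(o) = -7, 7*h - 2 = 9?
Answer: 6400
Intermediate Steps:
h = 11/7 (h = 2/7 + (⅐)*9 = 2/7 + 9/7 = 11/7 ≈ 1.5714)
(87 + Z(h))² = (87 - 7)² = 80² = 6400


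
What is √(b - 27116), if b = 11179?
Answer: I*√15937 ≈ 126.24*I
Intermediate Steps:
√(b - 27116) = √(11179 - 27116) = √(-15937) = I*√15937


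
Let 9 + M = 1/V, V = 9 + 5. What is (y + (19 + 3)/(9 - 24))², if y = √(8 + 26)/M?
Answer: 362476/140625 + 616*√34/1875 ≈ 4.4933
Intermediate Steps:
V = 14
M = -125/14 (M = -9 + 1/14 = -125/14 ≈ -8.9286)
y = -14*√34/125 (y = √(8 + 26)/(-125/14) = √34*(-14/125) = -14*√34/125 ≈ -0.65307)
(y + (19 + 3)/(9 - 24))² = (-14*√34/125 + (19 + 3)/(9 - 24))² = (-14*√34/125 + 22/(-15))² = (-14*√34/125 + 22*(-1/15))² = (-14*√34/125 - 22/15)² = (-22/15 - 14*√34/125)²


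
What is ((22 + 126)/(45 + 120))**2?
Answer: 21904/27225 ≈ 0.80455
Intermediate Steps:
((22 + 126)/(45 + 120))**2 = (148/165)**2 = 21904/27225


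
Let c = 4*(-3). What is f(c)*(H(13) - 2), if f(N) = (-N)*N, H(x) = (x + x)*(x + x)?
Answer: -97056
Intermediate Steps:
H(x) = 4*x² (H(x) = (2*x)*(2*x) = 4*x²)
c = -12
f(N) = -N²
f(c)*(H(13) - 2) = (-1*(-12)²)*(4*13² - 2) = (-1*144)*(4*169 - 2) = -144*(676 - 2) = -144*674 = -97056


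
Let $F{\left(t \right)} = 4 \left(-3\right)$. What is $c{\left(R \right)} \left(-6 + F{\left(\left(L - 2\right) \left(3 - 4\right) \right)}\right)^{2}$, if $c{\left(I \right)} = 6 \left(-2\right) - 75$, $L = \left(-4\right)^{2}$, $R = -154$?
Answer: $-28188$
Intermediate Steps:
$L = 16$
$F{\left(t \right)} = -12$
$c{\left(I \right)} = -87$ ($c{\left(I \right)} = -12 - 75 = -87$)
$c{\left(R \right)} \left(-6 + F{\left(\left(L - 2\right) \left(3 - 4\right) \right)}\right)^{2} = - 87 \left(-6 - 12\right)^{2} = - 87 \left(-18\right)^{2} = \left(-87\right) 324 = -28188$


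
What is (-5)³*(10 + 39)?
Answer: -6125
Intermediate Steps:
(-5)³*(10 + 39) = -125*49 = -6125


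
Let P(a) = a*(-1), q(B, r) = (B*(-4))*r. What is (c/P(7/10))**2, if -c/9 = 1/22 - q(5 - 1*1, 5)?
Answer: 6279770025/5929 ≈ 1.0592e+6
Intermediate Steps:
q(B, r) = -4*B*r (q(B, r) = (-4*B)*r = -4*B*r)
P(a) = -a
c = -15849/22 (c = -9*(1/22 - (-4)*(5 - 1*1)*5) = -9*(1/22 - (-4)*(5 - 1)*5) = -9*(1/22 - (-4)*4*5) = -9*(1/22 - 1*(-80)) = -9*(1/22 + 80) = -9*1761/22 = -15849/22 ≈ -720.41)
(c/P(7/10))**2 = (-15849/(22*((-7/10))))**2 = (-15849/(22*((-1*7/10))))**2 = (-15849/(22*(-7/10)))**2 = (-15849/22*(-10/7))**2 = (79245/77)**2 = 6279770025/5929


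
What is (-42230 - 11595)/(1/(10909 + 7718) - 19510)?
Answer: 1002598275/363412769 ≈ 2.7588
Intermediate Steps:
(-42230 - 11595)/(1/(10909 + 7718) - 19510) = -53825/(1/18627 - 19510) = -53825/(-363412769/18627) = -53825*(-18627/363412769) = 1002598275/363412769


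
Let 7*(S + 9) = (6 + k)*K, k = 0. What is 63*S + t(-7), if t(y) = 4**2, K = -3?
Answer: -713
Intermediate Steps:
t(y) = 16
S = -81/7 (S = -9 + ((6 + 0)*(-3))/7 = -9 + (6*(-3))/7 = -9 + (1/7)*(-18) = -9 - 18/7 = -81/7 ≈ -11.571)
63*S + t(-7) = 63*(-81/7) + 16 = -729 + 16 = -713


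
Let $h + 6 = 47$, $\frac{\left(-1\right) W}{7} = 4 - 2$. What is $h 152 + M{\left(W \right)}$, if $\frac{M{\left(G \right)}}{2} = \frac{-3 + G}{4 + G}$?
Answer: $\frac{31177}{5} \approx 6235.4$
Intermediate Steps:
$W = -14$ ($W = - 7 \left(4 - 2\right) = \left(-7\right) 2 = -14$)
$M{\left(G \right)} = \frac{2 \left(-3 + G\right)}{4 + G}$ ($M{\left(G \right)} = 2 \frac{-3 + G}{4 + G} = \frac{2 \left(-3 + G\right)}{4 + G}$)
$h = 41$ ($h = -6 + 47 = 41$)
$h 152 + M{\left(W \right)} = 41 \cdot 152 + \frac{2 \left(-3 - 14\right)}{4 - 14} = 6232 + 2 \frac{1}{-10} \left(-17\right) = 6232 + 2 \left(- \frac{1}{10}\right) \left(-17\right) = 6232 + \frac{17}{5} = \frac{31177}{5}$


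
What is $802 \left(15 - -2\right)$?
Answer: $13634$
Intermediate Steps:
$802 \left(15 - -2\right) = 802 \left(15 + \left(6 - 4\right)\right) = 802 \left(15 + 2\right) = 802 \cdot 17 = 13634$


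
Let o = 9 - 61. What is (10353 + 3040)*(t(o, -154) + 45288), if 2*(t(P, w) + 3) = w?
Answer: 605470744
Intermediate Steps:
o = -52
t(P, w) = -3 + w/2
(10353 + 3040)*(t(o, -154) + 45288) = (10353 + 3040)*((-3 + (1/2)*(-154)) + 45288) = 13393*((-3 - 77) + 45288) = 13393*(-80 + 45288) = 13393*45208 = 605470744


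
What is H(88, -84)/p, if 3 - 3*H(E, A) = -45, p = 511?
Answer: 16/511 ≈ 0.031311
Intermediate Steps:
H(E, A) = 16 (H(E, A) = 1 - ⅓*(-45) = 1 + 15 = 16)
H(88, -84)/p = 16/511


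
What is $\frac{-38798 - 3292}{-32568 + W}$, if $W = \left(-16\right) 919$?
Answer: $\frac{21045}{23636} \approx 0.89038$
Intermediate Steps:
$W = -14704$
$\frac{-38798 - 3292}{-32568 + W} = \frac{-38798 - 3292}{-32568 - 14704} = - \frac{42090}{-47272} = \left(-42090\right) \left(- \frac{1}{47272}\right) = \frac{21045}{23636}$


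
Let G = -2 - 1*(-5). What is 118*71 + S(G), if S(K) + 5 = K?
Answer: 8376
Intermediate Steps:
G = 3 (G = -2 + 5 = 3)
S(K) = -5 + K
118*71 + S(G) = 118*71 + (-5 + 3) = 8378 - 2 = 8376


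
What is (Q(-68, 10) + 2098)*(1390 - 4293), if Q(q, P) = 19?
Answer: -6145651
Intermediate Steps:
(Q(-68, 10) + 2098)*(1390 - 4293) = (19 + 2098)*(1390 - 4293) = 2117*(-2903) = -6145651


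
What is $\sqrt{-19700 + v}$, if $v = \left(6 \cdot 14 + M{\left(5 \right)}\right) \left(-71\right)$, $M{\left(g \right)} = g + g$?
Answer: $i \sqrt{26374} \approx 162.4 i$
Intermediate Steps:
$M{\left(g \right)} = 2 g$
$v = -6674$ ($v = \left(6 \cdot 14 + 2 \cdot 5\right) \left(-71\right) = \left(84 + 10\right) \left(-71\right) = 94 \left(-71\right) = -6674$)
$\sqrt{-19700 + v} = \sqrt{-19700 - 6674} = \sqrt{-26374} = i \sqrt{26374}$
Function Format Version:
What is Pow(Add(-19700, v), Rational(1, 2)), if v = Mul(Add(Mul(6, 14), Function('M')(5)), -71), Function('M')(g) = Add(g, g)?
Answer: Mul(I, Pow(26374, Rational(1, 2))) ≈ Mul(162.40, I)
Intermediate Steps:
Function('M')(g) = Mul(2, g)
v = -6674 (v = Mul(Add(Mul(6, 14), Mul(2, 5)), -71) = Mul(Add(84, 10), -71) = Mul(94, -71) = -6674)
Pow(Add(-19700, v), Rational(1, 2)) = Pow(Add(-19700, -6674), Rational(1, 2)) = Pow(-26374, Rational(1, 2)) = Mul(I, Pow(26374, Rational(1, 2)))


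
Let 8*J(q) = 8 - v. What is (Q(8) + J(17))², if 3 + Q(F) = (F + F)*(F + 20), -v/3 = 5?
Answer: 12837889/64 ≈ 2.0059e+5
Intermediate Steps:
v = -15 (v = -3*5 = -15)
J(q) = 23/8 (J(q) = (8 - 1*(-15))/8 = (8 + 15)/8 = (⅛)*23 = 23/8)
Q(F) = -3 + 2*F*(20 + F) (Q(F) = -3 + (F + F)*(F + 20) = -3 + (2*F)*(20 + F) = -3 + 2*F*(20 + F))
(Q(8) + J(17))² = ((-3 + 2*8² + 40*8) + 23/8)² = ((-3 + 2*64 + 320) + 23/8)² = ((-3 + 128 + 320) + 23/8)² = (445 + 23/8)² = (3583/8)² = 12837889/64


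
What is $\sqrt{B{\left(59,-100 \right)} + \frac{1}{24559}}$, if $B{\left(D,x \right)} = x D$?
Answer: $\frac{i \sqrt{3558552413341}}{24559} \approx 76.811 i$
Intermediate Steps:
$B{\left(D,x \right)} = D x$
$\sqrt{B{\left(59,-100 \right)} + \frac{1}{24559}} = \sqrt{59 \left(-100\right) + \frac{1}{24559}} = \sqrt{-5900 + \frac{1}{24559}} = \sqrt{- \frac{144898099}{24559}} = \frac{i \sqrt{3558552413341}}{24559}$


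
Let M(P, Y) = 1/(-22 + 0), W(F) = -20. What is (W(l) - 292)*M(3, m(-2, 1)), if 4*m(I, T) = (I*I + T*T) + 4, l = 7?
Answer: 156/11 ≈ 14.182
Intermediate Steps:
m(I, T) = 1 + I²/4 + T²/4 (m(I, T) = ((I*I + T*T) + 4)/4 = ((I² + T²) + 4)/4 = (4 + I² + T²)/4 = 1 + I²/4 + T²/4)
M(P, Y) = -1/22 (M(P, Y) = 1/(-22) = -1/22)
(W(l) - 292)*M(3, m(-2, 1)) = (-20 - 292)*(-1/22) = -312*(-1/22) = 156/11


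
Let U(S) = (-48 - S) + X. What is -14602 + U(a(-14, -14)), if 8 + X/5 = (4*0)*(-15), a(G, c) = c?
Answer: -14676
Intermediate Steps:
X = -40 (X = -40 + 5*((4*0)*(-15)) = -40 + 5*(0*(-15)) = -40 + 5*0 = -40 + 0 = -40)
U(S) = -88 - S (U(S) = (-48 - S) - 40 = -88 - S)
-14602 + U(a(-14, -14)) = -14602 + (-88 - 1*(-14)) = -14602 + (-88 + 14) = -14602 - 74 = -14676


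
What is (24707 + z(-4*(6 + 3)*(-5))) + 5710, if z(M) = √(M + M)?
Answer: 30417 + 6*√10 ≈ 30436.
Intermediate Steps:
z(M) = √2*√M (z(M) = √(2*M) = √2*√M)
(24707 + z(-4*(6 + 3)*(-5))) + 5710 = (24707 + √2*√(-4*(6 + 3)*(-5))) + 5710 = (24707 + √2*√(-4*9*(-5))) + 5710 = (24707 + √2*√(-36*(-5))) + 5710 = (24707 + √2*√180) + 5710 = (24707 + √2*(6*√5)) + 5710 = (24707 + 6*√10) + 5710 = 30417 + 6*√10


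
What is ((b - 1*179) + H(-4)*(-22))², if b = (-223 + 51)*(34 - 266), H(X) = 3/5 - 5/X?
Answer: 157484366649/100 ≈ 1.5748e+9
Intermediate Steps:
H(X) = ⅗ - 5/X (H(X) = 3*(⅕) - 5/X = ⅗ - 5/X)
b = 39904 (b = -172*(-232) = 39904)
((b - 1*179) + H(-4)*(-22))² = ((39904 - 1*179) + (⅗ - 5/(-4))*(-22))² = ((39904 - 179) + (⅗ - 5*(-¼))*(-22))² = (39725 + (⅗ + 5/4)*(-22))² = (39725 + (37/20)*(-22))² = (39725 - 407/10)² = (396843/10)² = 157484366649/100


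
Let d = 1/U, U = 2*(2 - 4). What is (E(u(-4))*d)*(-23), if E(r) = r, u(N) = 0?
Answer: 0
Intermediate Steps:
U = -4 (U = 2*(-2) = -4)
d = -¼ (d = 1/(-4) = -¼ ≈ -0.25000)
(E(u(-4))*d)*(-23) = (0*(-¼))*(-23) = 0*(-23) = 0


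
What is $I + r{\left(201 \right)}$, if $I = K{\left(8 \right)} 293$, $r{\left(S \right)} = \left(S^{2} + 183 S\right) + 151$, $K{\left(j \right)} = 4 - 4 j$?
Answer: $69131$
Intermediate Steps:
$r{\left(S \right)} = 151 + S^{2} + 183 S$
$I = -8204$ ($I = \left(4 - 32\right) 293 = \left(-28\right) 293 = -8204$)
$I + r{\left(201 \right)} = -8204 + \left(151 + 201^{2} + 183 \cdot 201\right) = -8204 + \left(151 + 40401 + 36783\right) = -8204 + 77335 = 69131$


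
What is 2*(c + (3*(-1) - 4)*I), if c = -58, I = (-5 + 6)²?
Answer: -130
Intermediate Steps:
I = 1 (I = 1² = 1)
2*(c + (3*(-1) - 4)*I) = 2*(-58 + (3*(-1) - 4)*1) = 2*(-58 + (-3 - 4)*1) = 2*(-58 - 7*1) = 2*(-58 - 7) = 2*(-65) = -130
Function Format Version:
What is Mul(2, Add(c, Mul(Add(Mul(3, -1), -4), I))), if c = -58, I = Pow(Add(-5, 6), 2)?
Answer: -130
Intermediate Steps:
I = 1 (I = Pow(1, 2) = 1)
Mul(2, Add(c, Mul(Add(Mul(3, -1), -4), I))) = Mul(2, Add(-58, Mul(Add(Mul(3, -1), -4), 1))) = Mul(2, Add(-58, Mul(Add(-3, -4), 1))) = Mul(2, Add(-58, Mul(-7, 1))) = Mul(2, Add(-58, -7)) = Mul(2, -65) = -130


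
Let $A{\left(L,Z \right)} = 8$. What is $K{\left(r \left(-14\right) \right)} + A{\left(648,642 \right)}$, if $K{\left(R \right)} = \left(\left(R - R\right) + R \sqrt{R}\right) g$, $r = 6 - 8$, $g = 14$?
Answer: $8 + 784 \sqrt{7} \approx 2082.3$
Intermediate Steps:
$r = -2$ ($r = 6 - 8 = -2$)
$K{\left(R \right)} = 14 R^{\frac{3}{2}}$ ($K{\left(R \right)} = \left(\left(R - R\right) + R \sqrt{R}\right) 14 = \left(0 + R^{\frac{3}{2}}\right) 14 = R^{\frac{3}{2}} \cdot 14 = 14 R^{\frac{3}{2}}$)
$K{\left(r \left(-14\right) \right)} + A{\left(648,642 \right)} = 14 \left(\left(-2\right) \left(-14\right)\right)^{\frac{3}{2}} + 8 = 14 \cdot 28^{\frac{3}{2}} + 8 = 14 \cdot 56 \sqrt{7} + 8 = 784 \sqrt{7} + 8 = 8 + 784 \sqrt{7}$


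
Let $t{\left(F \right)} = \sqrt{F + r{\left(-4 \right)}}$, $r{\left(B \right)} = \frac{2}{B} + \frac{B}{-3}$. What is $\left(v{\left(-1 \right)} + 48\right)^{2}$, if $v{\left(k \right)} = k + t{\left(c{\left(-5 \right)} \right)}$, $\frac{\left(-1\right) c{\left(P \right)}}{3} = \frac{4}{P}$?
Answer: $\frac{\left(1410 + \sqrt{2910}\right)^{2}}{900} \approx 2381.3$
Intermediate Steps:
$r{\left(B \right)} = \frac{2}{B} - \frac{B}{3}$ ($r{\left(B \right)} = \frac{2}{B} + B \left(- \frac{1}{3}\right) = \frac{2}{B} - \frac{B}{3}$)
$c{\left(P \right)} = - \frac{12}{P}$ ($c{\left(P \right)} = - 3 \frac{4}{P} = - \frac{12}{P}$)
$t{\left(F \right)} = \sqrt{\frac{5}{6} + F}$ ($t{\left(F \right)} = \sqrt{F + \left(\frac{2}{-4} - - \frac{4}{3}\right)} = \sqrt{F + \left(2 \left(- \frac{1}{4}\right) + \frac{4}{3}\right)} = \sqrt{F + \left(- \frac{1}{2} + \frac{4}{3}\right)} = \sqrt{F + \frac{5}{6}} = \sqrt{\frac{5}{6} + F}$)
$v{\left(k \right)} = k + \frac{\sqrt{2910}}{30}$ ($v{\left(k \right)} = k + \frac{\sqrt{30 + 36 \left(- \frac{12}{-5}\right)}}{6} = k + \frac{\sqrt{30 + 36 \left(\left(-12\right) \left(- \frac{1}{5}\right)\right)}}{6} = k + \frac{\sqrt{30 + 36 \cdot \frac{12}{5}}}{6} = k + \frac{\sqrt{30 + \frac{432}{5}}}{6} = k + \frac{\sqrt{\frac{582}{5}}}{6} = k + \frac{\frac{1}{5} \sqrt{2910}}{6} = k + \frac{\sqrt{2910}}{30}$)
$\left(v{\left(-1 \right)} + 48\right)^{2} = \left(\left(-1 + \frac{\sqrt{2910}}{30}\right) + 48\right)^{2} = \left(47 + \frac{\sqrt{2910}}{30}\right)^{2}$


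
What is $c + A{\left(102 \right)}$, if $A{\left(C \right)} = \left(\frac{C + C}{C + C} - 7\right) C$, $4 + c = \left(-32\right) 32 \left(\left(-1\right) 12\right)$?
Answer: $11672$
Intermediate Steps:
$c = 12284$ ($c = -4 + \left(-32\right) 32 \left(\left(-1\right) 12\right) = -4 - -12288 = -4 + 12288 = 12284$)
$A{\left(C \right)} = - 6 C$ ($A{\left(C \right)} = \left(\frac{2 C}{2 C} - 7\right) C = \left(2 C \frac{1}{2 C} - 7\right) C = \left(1 - 7\right) C = - 6 C$)
$c + A{\left(102 \right)} = 12284 - 612 = 11672$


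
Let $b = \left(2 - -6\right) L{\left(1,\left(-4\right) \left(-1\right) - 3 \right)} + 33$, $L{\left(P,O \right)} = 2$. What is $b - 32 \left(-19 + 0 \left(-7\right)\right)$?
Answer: $657$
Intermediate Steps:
$b = 49$ ($b = \left(2 - -6\right) 2 + 33 = \left(2 + 6\right) 2 + 33 = 8 \cdot 2 + 33 = 16 + 33 = 49$)
$b - 32 \left(-19 + 0 \left(-7\right)\right) = 49 - 32 \left(-19 + 0 \left(-7\right)\right) = 49 - 32 \left(-19 + 0\right) = 49 - -608 = 49 + 608 = 657$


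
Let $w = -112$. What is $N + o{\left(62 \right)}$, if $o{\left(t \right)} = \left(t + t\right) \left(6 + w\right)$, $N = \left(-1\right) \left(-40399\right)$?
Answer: $27255$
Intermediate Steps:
$N = 40399$
$o{\left(t \right)} = - 212 t$ ($o{\left(t \right)} = \left(t + t\right) \left(6 - 112\right) = 2 t \left(-106\right) = - 212 t$)
$N + o{\left(62 \right)} = 40399 - 13144 = 27255$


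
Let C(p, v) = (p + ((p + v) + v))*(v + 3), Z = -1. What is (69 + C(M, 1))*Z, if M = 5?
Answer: -117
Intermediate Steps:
C(p, v) = (3 + v)*(2*p + 2*v) (C(p, v) = (p + (p + 2*v))*(3 + v) = (2*p + 2*v)*(3 + v) = (3 + v)*(2*p + 2*v))
(69 + C(M, 1))*Z = (69 + (2*1² + 6*5 + 6*1 + 2*5*1))*(-1) = (69 + (2*1 + 30 + 6 + 10))*(-1) = (69 + (2 + 30 + 6 + 10))*(-1) = (69 + 48)*(-1) = 117*(-1) = -117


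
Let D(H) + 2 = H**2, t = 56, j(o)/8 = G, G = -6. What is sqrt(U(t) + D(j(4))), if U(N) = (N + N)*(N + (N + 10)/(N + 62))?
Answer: 3*sqrt(3340462)/59 ≈ 92.934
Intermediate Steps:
j(o) = -48 (j(o) = 8*(-6) = -48)
U(N) = 2*N*(N + (10 + N)/(62 + N)) (U(N) = (2*N)*(N + (10 + N)/(62 + N)) = 2*N*(N + (10 + N)/(62 + N)))
D(H) = -2 + H**2
sqrt(U(t) + D(j(4))) = sqrt(2*56*(10 + 56**2 + 63*56)/(62 + 56) + (-2 + (-48)**2)) = sqrt(2*56*(10 + 3136 + 3528)/118 + (-2 + 2304)) = sqrt(2*56*(1/118)*6674 + 2302) = sqrt(373744/59 + 2302) = sqrt(509562/59) = 3*sqrt(3340462)/59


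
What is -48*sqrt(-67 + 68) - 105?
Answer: -153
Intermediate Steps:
-48*sqrt(-67 + 68) - 105 = -48*sqrt(1) - 105 = -48*1 - 105 = -48 - 105 = -153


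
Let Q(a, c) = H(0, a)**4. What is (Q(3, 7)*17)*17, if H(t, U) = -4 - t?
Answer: 73984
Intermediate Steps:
Q(a, c) = 256 (Q(a, c) = (-4 - 1*0)**4 = (-4 + 0)**4 = (-4)**4 = 256)
(Q(3, 7)*17)*17 = (256*17)*17 = 4352*17 = 73984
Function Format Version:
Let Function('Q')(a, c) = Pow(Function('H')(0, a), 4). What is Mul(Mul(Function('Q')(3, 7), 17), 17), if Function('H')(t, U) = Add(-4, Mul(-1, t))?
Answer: 73984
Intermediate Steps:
Function('Q')(a, c) = 256 (Function('Q')(a, c) = Pow(Add(-4, Mul(-1, 0)), 4) = Pow(Add(-4, 0), 4) = Pow(-4, 4) = 256)
Mul(Mul(Function('Q')(3, 7), 17), 17) = Mul(Mul(256, 17), 17) = Mul(4352, 17) = 73984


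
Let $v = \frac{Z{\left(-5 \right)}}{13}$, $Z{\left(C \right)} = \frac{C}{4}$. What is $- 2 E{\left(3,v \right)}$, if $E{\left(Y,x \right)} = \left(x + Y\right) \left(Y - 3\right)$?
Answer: $0$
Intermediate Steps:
$Z{\left(C \right)} = \frac{C}{4}$ ($Z{\left(C \right)} = C \frac{1}{4} = \frac{C}{4}$)
$v = - \frac{5}{52}$ ($v = \frac{\frac{1}{4} \left(-5\right)}{13} = \left(- \frac{5}{4}\right) \frac{1}{13} = - \frac{5}{52} \approx -0.096154$)
$E{\left(Y,x \right)} = \left(-3 + Y\right) \left(Y + x\right)$ ($E{\left(Y,x \right)} = \left(Y + x\right) \left(-3 + Y\right) = \left(-3 + Y\right) \left(Y + x\right)$)
$- 2 E{\left(3,v \right)} = - 2 \left(3^{2} - 9 - - \frac{15}{52} + 3 \left(- \frac{5}{52}\right)\right) = - 2 \left(9 - 9 + \frac{15}{52} - \frac{15}{52}\right) = \left(-2\right) 0 = 0$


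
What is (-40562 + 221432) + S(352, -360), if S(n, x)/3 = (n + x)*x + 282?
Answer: 190356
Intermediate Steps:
S(n, x) = 846 + 3*x*(n + x) (S(n, x) = 3*((n + x)*x + 282) = 3*(x*(n + x) + 282) = 3*(282 + x*(n + x)) = 846 + 3*x*(n + x))
(-40562 + 221432) + S(352, -360) = (-40562 + 221432) + (846 + 3*(-360)² + 3*352*(-360)) = 180870 + (846 + 3*129600 - 380160) = 180870 + (846 + 388800 - 380160) = 180870 + 9486 = 190356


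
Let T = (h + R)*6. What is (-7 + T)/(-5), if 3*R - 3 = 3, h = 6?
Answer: -41/5 ≈ -8.2000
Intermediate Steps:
R = 2 (R = 1 + (1/3)*3 = 1 + 1 = 2)
T = 48 (T = (6 + 2)*6 = 8*6 = 48)
(-7 + T)/(-5) = (-7 + 48)/(-5) = 41*(-1/5) = -41/5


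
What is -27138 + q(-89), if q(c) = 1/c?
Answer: -2415283/89 ≈ -27138.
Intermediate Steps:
-27138 + q(-89) = -27138 + 1/(-89) = -27138 - 1/89 = -2415283/89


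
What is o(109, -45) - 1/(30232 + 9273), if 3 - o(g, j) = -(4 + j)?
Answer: -1501191/39505 ≈ -38.000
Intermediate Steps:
o(g, j) = 7 + j (o(g, j) = 3 - (-1)*(4 + j) = 3 - (-4 - j) = 3 + (4 + j) = 7 + j)
o(109, -45) - 1/(30232 + 9273) = (7 - 45) - 1/(30232 + 9273) = -38 - 1/39505 = -1501191/39505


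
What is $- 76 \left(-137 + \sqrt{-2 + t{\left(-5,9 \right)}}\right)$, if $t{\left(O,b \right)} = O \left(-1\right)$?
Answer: $10412 - 76 \sqrt{3} \approx 10280.0$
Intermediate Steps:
$t{\left(O,b \right)} = - O$
$- 76 \left(-137 + \sqrt{-2 + t{\left(-5,9 \right)}}\right) = - 76 \left(-137 + \sqrt{-2 - -5}\right) = - 76 \left(-137 + \sqrt{-2 + 5}\right) = - 76 \left(-137 + \sqrt{3}\right) = 10412 - 76 \sqrt{3}$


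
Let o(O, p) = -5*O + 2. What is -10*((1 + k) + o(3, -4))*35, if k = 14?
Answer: -700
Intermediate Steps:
o(O, p) = 2 - 5*O
-10*((1 + k) + o(3, -4))*35 = -10*((1 + 14) + (2 - 5*3))*35 = -10*(15 + (2 - 15))*35 = -10*(15 - 13)*35 = -10*2*35 = -20*35 = -700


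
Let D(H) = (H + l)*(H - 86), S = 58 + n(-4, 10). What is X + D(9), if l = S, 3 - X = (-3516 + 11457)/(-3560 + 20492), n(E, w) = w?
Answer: -33448991/5644 ≈ -5926.5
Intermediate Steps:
X = 14285/5644 (X = 3 - (-3516 + 11457)/(-3560 + 20492) = 3 - 7941/16932 = 3 - 1*2647/5644 = 3 - 2647/5644 = 14285/5644 ≈ 2.5310)
S = 68 (S = 58 + 10 = 68)
l = 68
D(H) = (-86 + H)*(68 + H) (D(H) = (H + 68)*(H - 86) = (68 + H)*(-86 + H) = (-86 + H)*(68 + H))
X + D(9) = 14285/5644 + (-5848 + 9² - 18*9) = 14285/5644 + (-5848 + 81 - 162) = 14285/5644 - 5929 = -33448991/5644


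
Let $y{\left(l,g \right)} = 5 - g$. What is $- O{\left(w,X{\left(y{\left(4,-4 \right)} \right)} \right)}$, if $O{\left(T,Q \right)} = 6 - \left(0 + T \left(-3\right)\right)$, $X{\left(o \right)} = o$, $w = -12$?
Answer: $30$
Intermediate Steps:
$O{\left(T,Q \right)} = 6 + 3 T$ ($O{\left(T,Q \right)} = 6 - \left(0 - 3 T\right) = 6 - - 3 T = 6 + 3 T$)
$- O{\left(w,X{\left(y{\left(4,-4 \right)} \right)} \right)} = - (6 + 3 \left(-12\right)) = - (6 - 36) = \left(-1\right) \left(-30\right) = 30$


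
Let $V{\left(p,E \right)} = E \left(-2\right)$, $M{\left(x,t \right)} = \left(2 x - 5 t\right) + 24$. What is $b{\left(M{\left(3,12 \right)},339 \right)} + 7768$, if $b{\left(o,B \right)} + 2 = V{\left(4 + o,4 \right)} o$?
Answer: $8006$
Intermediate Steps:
$M{\left(x,t \right)} = 24 - 5 t + 2 x$ ($M{\left(x,t \right)} = \left(- 5 t + 2 x\right) + 24 = 24 - 5 t + 2 x$)
$V{\left(p,E \right)} = - 2 E$
$b{\left(o,B \right)} = -2 - 8 o$ ($b{\left(o,B \right)} = -2 + \left(-2\right) 4 o = -2 - 8 o$)
$b{\left(M{\left(3,12 \right)},339 \right)} + 7768 = \left(-2 - 8 \left(24 - 60 + 2 \cdot 3\right)\right) + 7768 = \left(-2 - 8 \left(24 - 60 + 6\right)\right) + 7768 = \left(-2 - -240\right) + 7768 = \left(-2 + 240\right) + 7768 = 238 + 7768 = 8006$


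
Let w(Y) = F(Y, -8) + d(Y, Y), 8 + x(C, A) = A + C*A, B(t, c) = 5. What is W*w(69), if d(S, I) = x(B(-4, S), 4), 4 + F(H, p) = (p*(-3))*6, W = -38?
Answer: -5928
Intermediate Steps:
x(C, A) = -8 + A + A*C (x(C, A) = -8 + (A + C*A) = -8 + (A + A*C) = -8 + A + A*C)
F(H, p) = -4 - 18*p (F(H, p) = -4 + (p*(-3))*6 = -4 - 3*p*6 = -4 - 18*p)
d(S, I) = 16 (d(S, I) = -8 + 4 + 4*5 = -8 + 4 + 20 = 16)
w(Y) = 156 (w(Y) = (-4 - 18*(-8)) + 16 = (-4 + 144) + 16 = 140 + 16 = 156)
W*w(69) = -38*156 = -5928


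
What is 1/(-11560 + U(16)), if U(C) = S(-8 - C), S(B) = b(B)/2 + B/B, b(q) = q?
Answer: -1/11571 ≈ -8.6423e-5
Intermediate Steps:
S(B) = 1 + B/2 (S(B) = B/2 + B/B = B*(½) + 1 = B/2 + 1 = 1 + B/2)
U(C) = -3 - C/2 (U(C) = 1 + (-8 - C)/2 = 1 + (-4 - C/2) = -3 - C/2)
1/(-11560 + U(16)) = 1/(-11560 + (-3 - ½*16)) = 1/(-11560 + (-3 - 8)) = 1/(-11560 - 11) = 1/(-11571) = -1/11571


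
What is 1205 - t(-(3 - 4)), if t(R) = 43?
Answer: 1162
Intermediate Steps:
1205 - t(-(3 - 4)) = 1205 - 1*43 = 1205 - 43 = 1162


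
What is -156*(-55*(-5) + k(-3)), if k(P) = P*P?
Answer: -44304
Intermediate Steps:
k(P) = P**2
-156*(-55*(-5) + k(-3)) = -156*(-55*(-5) + (-3)**2) = -156*(275 + 9) = -156*284 = -44304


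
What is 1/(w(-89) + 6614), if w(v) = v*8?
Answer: 1/5902 ≈ 0.00016943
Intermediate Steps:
w(v) = 8*v
1/(w(-89) + 6614) = 1/(8*(-89) + 6614) = 1/(-712 + 6614) = 1/5902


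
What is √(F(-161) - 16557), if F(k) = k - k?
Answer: I*√16557 ≈ 128.67*I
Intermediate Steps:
F(k) = 0
√(F(-161) - 16557) = √(0 - 16557) = √(-16557) = I*√16557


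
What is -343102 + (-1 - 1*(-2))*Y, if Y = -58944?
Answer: -402046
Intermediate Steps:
-343102 + (-1 - 1*(-2))*Y = -343102 + (-1 - 1*(-2))*(-58944) = -343102 + (-1 + 2)*(-58944) = -343102 + 1*(-58944) = -343102 - 58944 = -402046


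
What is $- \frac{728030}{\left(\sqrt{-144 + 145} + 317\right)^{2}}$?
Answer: $- \frac{364015}{50562} \approx -7.1994$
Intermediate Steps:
$- \frac{728030}{\left(\sqrt{-144 + 145} + 317\right)^{2}} = - \frac{728030}{\left(\sqrt{1} + 317\right)^{2}} = - \frac{728030}{\left(1 + 317\right)^{2}} = - \frac{728030}{318^{2}} = - \frac{728030}{101124} = \left(-728030\right) \frac{1}{101124} = - \frac{364015}{50562}$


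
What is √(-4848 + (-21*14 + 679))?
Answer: I*√4463 ≈ 66.806*I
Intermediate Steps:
√(-4848 + (-21*14 + 679)) = √(-4848 + (-294 + 679)) = √(-4848 + 385) = √(-4463) = I*√4463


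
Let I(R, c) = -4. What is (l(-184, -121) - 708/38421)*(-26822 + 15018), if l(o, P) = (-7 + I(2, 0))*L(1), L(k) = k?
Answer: 1665697852/12807 ≈ 1.3006e+5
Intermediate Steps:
l(o, P) = -11 (l(o, P) = (-7 - 4)*1 = -11*1 = -11)
(l(-184, -121) - 708/38421)*(-26822 + 15018) = (-11 - 708/38421)*(-26822 + 15018) = (-11 - 708*1/38421)*(-11804) = (-11 - 236/12807)*(-11804) = -141113/12807*(-11804) = 1665697852/12807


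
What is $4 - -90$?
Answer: $94$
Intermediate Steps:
$4 - -90 = 4 + 90 = 94$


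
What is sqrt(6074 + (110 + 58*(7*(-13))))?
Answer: sqrt(906) ≈ 30.100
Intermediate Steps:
sqrt(6074 + (110 + 58*(7*(-13)))) = sqrt(6074 + (110 + 58*(-91))) = sqrt(6074 + (110 - 5278)) = sqrt(6074 - 5168) = sqrt(906)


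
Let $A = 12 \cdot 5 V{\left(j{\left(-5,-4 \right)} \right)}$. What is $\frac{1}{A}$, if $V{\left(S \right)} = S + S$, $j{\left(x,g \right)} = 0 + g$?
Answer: $- \frac{1}{480} \approx -0.0020833$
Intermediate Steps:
$j{\left(x,g \right)} = g$
$V{\left(S \right)} = 2 S$
$A = -480$ ($A = 12 \cdot 5 \cdot 2 \left(-4\right) = 60 \left(-8\right) = -480$)
$\frac{1}{A} = \frac{1}{-480} = - \frac{1}{480}$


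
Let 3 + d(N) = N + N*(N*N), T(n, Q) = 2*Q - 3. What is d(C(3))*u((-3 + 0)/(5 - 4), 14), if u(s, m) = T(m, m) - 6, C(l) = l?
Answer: 513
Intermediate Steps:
T(n, Q) = -3 + 2*Q
d(N) = -3 + N + N**3 (d(N) = -3 + (N + N*(N*N)) = -3 + (N + N*N**2) = -3 + (N + N**3) = -3 + N + N**3)
u(s, m) = -9 + 2*m (u(s, m) = (-3 + 2*m) - 6 = -9 + 2*m)
d(C(3))*u((-3 + 0)/(5 - 4), 14) = (-3 + 3 + 3**3)*(-9 + 2*14) = (-3 + 3 + 27)*(-9 + 28) = 27*19 = 513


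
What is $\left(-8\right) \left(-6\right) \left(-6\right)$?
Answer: $-288$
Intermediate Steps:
$\left(-8\right) \left(-6\right) \left(-6\right) = 48 \left(-6\right) = -288$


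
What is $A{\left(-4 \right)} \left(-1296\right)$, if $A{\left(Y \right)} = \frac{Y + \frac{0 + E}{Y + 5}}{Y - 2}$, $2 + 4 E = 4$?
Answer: $-756$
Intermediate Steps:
$E = \frac{1}{2}$ ($E = - \frac{1}{2} + \frac{1}{4} \cdot 4 = - \frac{1}{2} + 1 = \frac{1}{2} \approx 0.5$)
$A{\left(Y \right)} = \frac{Y + \frac{1}{2 \left(5 + Y\right)}}{-2 + Y}$ ($A{\left(Y \right)} = \frac{Y + \frac{0 + \frac{1}{2}}{Y + 5}}{Y - 2} = \frac{Y + \frac{1}{2 \left(5 + Y\right)}}{-2 + Y}$)
$A{\left(-4 \right)} \left(-1296\right) = \frac{\frac{1}{2} + \left(-4\right)^{2} + 5 \left(-4\right)}{-10 + \left(-4\right)^{2} + 3 \left(-4\right)} \left(-1296\right) = \frac{\frac{1}{2} + 16 - 20}{-10 + 16 - 12} \left(-1296\right) = \frac{1}{-6} \left(- \frac{7}{2}\right) \left(-1296\right) = \left(- \frac{1}{6}\right) \left(- \frac{7}{2}\right) \left(-1296\right) = \frac{7}{12} \left(-1296\right) = -756$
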